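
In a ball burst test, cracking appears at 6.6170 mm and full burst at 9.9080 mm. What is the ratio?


Formula: Ratio = crack / burst
Substituting: Ratio = 6.6170 / 9.9080
Result: 0.6678


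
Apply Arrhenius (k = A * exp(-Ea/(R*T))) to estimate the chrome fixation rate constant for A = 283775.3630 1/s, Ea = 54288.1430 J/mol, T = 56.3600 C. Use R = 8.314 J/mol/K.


T_K = T_C + 273.15 = 56.3600 + 273.15 = 329.5100 K
exponent = -Ea / (R * T_K) = -54288.1430 / (8.314 * 329.5100) = -19.8165
k = A * exp(exponent) = 283775.3630 * exp(-19.8165) = 7.0273e-04 1/s


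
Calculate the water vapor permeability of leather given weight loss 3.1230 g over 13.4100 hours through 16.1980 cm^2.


Formula: WVP = loss / (area * time)
Substituting: WVP = 3.1230 / (16.1980 * 13.4100)
Result: 0.0143774 g/(cm^2*hr)


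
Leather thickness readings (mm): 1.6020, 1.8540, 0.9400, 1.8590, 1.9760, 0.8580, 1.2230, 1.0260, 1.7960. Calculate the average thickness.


Formula: Average = sum / n
Substituting: Average = 13.1340 / 9
Result: 1.4593 mm


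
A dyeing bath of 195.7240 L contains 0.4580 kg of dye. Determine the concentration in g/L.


Formula: Conc = dye_mass(kg) / volume(L) * 1000
Substituting: Conc = 0.4580 / 195.7240 * 1000
Result: 2.3400 g/L


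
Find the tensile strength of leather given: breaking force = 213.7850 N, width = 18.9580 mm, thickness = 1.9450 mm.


Formula: TS = force / (width * thickness)
Substituting: TS = 213.7850 / (18.9580 * 1.9450)
Result: 5.7978 N/mm^2


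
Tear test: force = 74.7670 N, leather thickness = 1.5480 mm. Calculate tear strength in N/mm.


Formula: Tear strength = force / thickness
Substituting: Tear strength = 74.7670 / 1.5480
Result: 48.2991 N/mm


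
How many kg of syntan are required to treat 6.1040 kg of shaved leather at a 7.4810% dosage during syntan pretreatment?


Formula: Syntan = substrate * pct / 100
Substituting: Syntan = 6.1040 * 7.4810 / 100
Result: 0.4566 kg


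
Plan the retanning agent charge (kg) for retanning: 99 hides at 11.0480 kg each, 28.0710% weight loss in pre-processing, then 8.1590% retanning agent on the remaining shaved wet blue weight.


Total_raw = N * avg_wt = 99 * 11.0480 = 1093.7520 kg
Substrate = Total_raw * (1 - loss/100) = 1093.7520 * (1 - 28.0710/100) = 786.7249 kg
Retan = Substrate * pct / 100 = 786.7249 * 8.1590 / 100 = 64.1889 kg


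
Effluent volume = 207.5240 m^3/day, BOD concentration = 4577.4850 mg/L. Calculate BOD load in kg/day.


Formula: BOD_load = volume * conc / 1000
Substituting: BOD_load = 207.5240 * 4577.4850 / 1000
Result: 949.9380 kg/day


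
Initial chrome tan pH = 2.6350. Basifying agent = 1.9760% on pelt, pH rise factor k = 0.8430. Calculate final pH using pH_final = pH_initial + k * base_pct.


Formula: pH_final = pH_initial + k * base_pct
Substituting: pH_final = 2.6350 + 0.8430 * 1.9760
Result: 4.3008


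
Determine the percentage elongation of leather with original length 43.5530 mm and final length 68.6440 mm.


Formula: Elongation = (Lf - L0) / L0 * 100
Substituting: Elongation = (68.6440 - 43.5530) / 43.5530 * 100
Result: 57.6103 %


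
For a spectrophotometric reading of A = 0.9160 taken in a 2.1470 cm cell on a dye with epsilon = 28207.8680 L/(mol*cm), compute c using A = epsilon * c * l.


Formula: c = A / (epsilon * l)
Substituting: c = 0.9160 / (28207.8680 * 2.1470)
Result: 1.5125e-05 mol/L


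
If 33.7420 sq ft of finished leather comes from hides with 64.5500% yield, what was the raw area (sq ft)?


Formula: raw = finished * 100 / yield
Substituting: raw = 33.7420 * 100 / 64.5500
Result: 52.2727 sq ft


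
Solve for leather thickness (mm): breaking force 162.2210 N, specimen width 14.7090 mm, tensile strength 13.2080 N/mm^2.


Formula: t = F / (TS * w)
Substituting: t = 162.2210 / (13.2080 * 14.7090)
Result: 0.8350 mm


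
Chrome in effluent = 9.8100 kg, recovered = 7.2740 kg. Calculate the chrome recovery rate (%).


Formula: Recovery = recovered / input * 100
Substituting: Recovery = 7.2740 / 9.8100 * 100
Result: 74.1488 %


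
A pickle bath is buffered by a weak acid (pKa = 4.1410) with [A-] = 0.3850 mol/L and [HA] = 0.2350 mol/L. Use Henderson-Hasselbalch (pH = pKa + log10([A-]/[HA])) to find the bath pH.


ratio = [A-] / [HA] = 0.3850 / 0.2350 = 1.6383
log10(ratio) = 0.2144
pH = pKa + log10(ratio) = 4.1410 + 0.2144 = 4.3554


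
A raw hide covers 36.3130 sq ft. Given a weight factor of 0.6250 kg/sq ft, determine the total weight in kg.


Formula: Weight = area * weight_per_sqft
Substituting: Weight = 36.3130 * 0.6250
Result: 22.6956 kg


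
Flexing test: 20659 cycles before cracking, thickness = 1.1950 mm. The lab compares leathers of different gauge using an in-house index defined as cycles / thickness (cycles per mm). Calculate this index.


Formula: Index = cycles / thickness
Substituting: Index = 20659 / 1.1950
Result: 17287.8661 cycles/mm


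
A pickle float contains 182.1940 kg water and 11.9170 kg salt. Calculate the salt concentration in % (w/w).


Formula: Conc = salt / (water + salt) * 100
Substituting: Conc = 11.9170 / (182.1940 + 11.9170) * 100
Result: 6.1393 %


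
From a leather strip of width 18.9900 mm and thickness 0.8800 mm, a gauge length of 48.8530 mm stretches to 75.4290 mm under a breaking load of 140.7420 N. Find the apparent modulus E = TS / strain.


TS = F / (w * t) = 140.7420 / (18.9900 * 0.8800) = 8.4220 N/mm^2
strain = (Lf - L0) / L0 = (75.4290 - 48.8530) / 48.8530 = 0.5440
E = TS / strain = 8.4220 / 0.5440 = 15.4817 N/mm^2


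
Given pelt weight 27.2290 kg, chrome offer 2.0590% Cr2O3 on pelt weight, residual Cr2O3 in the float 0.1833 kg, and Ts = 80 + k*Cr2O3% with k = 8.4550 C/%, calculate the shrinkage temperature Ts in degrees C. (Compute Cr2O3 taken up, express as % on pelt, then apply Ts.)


Offered = pelt * offer_pct / 100 = 27.2290 * 2.0590 / 100 = 0.5606 kg
Uptake = offered - residual = 0.5606 - 0.1833 = 0.3773 kg
Cr2O3% on pelt = uptake / pelt * 100 = 0.3773 / 27.2290 * 100 = 1.3858 %
Ts = 80 + k * Cr2O3% = 80 + 8.4550 * 1.3858 = 91.7171 C


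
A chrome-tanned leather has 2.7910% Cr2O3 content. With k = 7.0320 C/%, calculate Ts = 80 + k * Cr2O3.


Formula: Ts = 80 + k * Cr2O3
Substituting: Ts = 80 + 7.0320 * 2.7910
Result: 99.6263 C


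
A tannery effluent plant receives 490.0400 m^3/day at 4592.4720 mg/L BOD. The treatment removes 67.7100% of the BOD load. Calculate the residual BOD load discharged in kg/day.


Load_in = volume * conc / 1000 = 490.0400 * 4592.4720 / 1000 = 2250.4950 kg/day
Removed = Load_in * eff / 100 = 2250.4950 * 67.7100 / 100 = 1523.8102 kg/day
Load_out = Load_in - Removed = 2250.4950 - 1523.8102 = 726.6848 kg/day


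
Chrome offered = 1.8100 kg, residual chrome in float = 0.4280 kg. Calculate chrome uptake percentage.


Formula: Uptake = (offered - residual) / offered * 100
Substituting: Uptake = (1.8100 - 0.4280) / 1.8100 * 100
Result: 76.3536 %


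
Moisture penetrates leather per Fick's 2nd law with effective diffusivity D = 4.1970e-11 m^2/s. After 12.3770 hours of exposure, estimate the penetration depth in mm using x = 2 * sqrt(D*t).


t = 12.3770 hr * 3600 = 44557.2000 s
D * t = 4.1970e-11 * 44557.2000 = 1.8701e-06
x = 2 * sqrt(D*t) = 2 * sqrt(1.8701e-06) = 0.00273501 m = 2.7350 mm


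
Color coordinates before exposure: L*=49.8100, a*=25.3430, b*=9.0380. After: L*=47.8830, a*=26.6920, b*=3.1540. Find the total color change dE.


dL = -1.9270, da = 1.3490, db = -5.8840
dE = sqrt((-1.9270)^2 + 1.3490^2 + (-5.8840)^2) = 6.3368


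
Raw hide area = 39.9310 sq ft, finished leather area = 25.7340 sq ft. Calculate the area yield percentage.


Formula: Yield = finished / raw * 100
Substituting: Yield = 25.7340 / 39.9310 * 100
Result: 64.4462 %


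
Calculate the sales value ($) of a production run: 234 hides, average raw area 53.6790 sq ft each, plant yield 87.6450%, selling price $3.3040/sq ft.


Raw_total = N * avg_area = 234 * 53.6790 = 12560.8860 sq ft
Finished = Raw_total * yield / 100 = 12560.8860 * 87.6450 / 100 = 11008.9885 sq ft
Value = Finished * price = 11008.9885 * 3.3040 = 36373.6981 $


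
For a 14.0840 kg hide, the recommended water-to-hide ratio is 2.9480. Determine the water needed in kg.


Formula: Water = hide_weight * ratio
Substituting: Water = 14.0840 * 2.9480
Result: 41.5196 kg


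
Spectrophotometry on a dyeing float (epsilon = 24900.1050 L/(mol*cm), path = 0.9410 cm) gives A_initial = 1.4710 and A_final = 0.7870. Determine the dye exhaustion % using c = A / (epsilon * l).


c_initial = A_i / (epsilon * l) = 1.4710 / (24900.1050 * 0.9410) = 6.2780e-05 mol/L
c_final = A_f / (epsilon * l) = 0.7870 / (24900.1050 * 0.9410) = 3.3588e-05 mol/L
Exhaustion = (c_initial - c_final) / c_initial * 100 = (6.2780e-05 - 3.3588e-05) / 6.2780e-05 * 100 = 46.4990 %


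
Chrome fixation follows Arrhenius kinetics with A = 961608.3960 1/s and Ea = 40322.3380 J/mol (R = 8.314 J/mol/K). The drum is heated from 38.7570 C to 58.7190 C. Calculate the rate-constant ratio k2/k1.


T1 = 38.7570 + 273.15 = 311.9070 K; T2 = 58.7190 + 273.15 = 331.8690 K
k1 = A * exp(-Ea/(R*T1)) = 961608.3960 * exp(-40322.3380/(8.314*311.9070)) = 0.1698 1/s
k2 = A * exp(-Ea/(R*T2)) = 961608.3960 * exp(-40322.3380/(8.314*331.8690)) = 0.4327 1/s
k2/k1 = 0.4327 / 0.1698 = 2.5480


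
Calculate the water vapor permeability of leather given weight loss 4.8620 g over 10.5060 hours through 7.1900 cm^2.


Formula: WVP = loss / (area * time)
Substituting: WVP = 4.8620 / (7.1900 * 10.5060)
Result: 0.0643648 g/(cm^2*hr)


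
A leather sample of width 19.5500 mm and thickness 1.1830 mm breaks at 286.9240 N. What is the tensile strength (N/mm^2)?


Formula: TS = force / (width * thickness)
Substituting: TS = 286.9240 / (19.5500 * 1.1830)
Result: 12.4061 N/mm^2


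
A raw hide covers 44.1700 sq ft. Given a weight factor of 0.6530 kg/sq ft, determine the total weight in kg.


Formula: Weight = area * weight_per_sqft
Substituting: Weight = 44.1700 * 0.6530
Result: 28.8430 kg


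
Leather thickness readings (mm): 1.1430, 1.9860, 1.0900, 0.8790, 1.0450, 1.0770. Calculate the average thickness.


Formula: Average = sum / n
Substituting: Average = 7.2200 / 6
Result: 1.2033 mm


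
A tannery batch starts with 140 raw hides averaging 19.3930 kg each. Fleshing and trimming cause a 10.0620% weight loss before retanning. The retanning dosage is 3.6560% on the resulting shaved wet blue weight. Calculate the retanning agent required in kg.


Total_raw = N * avg_wt = 140 * 19.3930 = 2715.0200 kg
Substrate = Total_raw * (1 - loss/100) = 2715.0200 * (1 - 10.0620/100) = 2441.8347 kg
Retan = Substrate * pct / 100 = 2441.8347 * 3.6560 / 100 = 89.2735 kg


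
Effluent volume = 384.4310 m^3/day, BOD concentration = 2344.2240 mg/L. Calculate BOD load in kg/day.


Formula: BOD_load = volume * conc / 1000
Substituting: BOD_load = 384.4310 * 2344.2240 / 1000
Result: 901.1924 kg/day


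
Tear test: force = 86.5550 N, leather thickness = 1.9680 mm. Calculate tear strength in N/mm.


Formula: Tear strength = force / thickness
Substituting: Tear strength = 86.5550 / 1.9680
Result: 43.9812 N/mm


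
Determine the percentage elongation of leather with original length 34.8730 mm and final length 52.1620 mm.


Formula: Elongation = (Lf - L0) / L0 * 100
Substituting: Elongation = (52.1620 - 34.8730) / 34.8730 * 100
Result: 49.5770 %


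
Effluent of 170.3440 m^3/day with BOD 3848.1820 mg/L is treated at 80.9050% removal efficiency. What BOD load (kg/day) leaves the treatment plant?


Load_in = volume * conc / 1000 = 170.3440 * 3848.1820 / 1000 = 655.5147 kg/day
Removed = Load_in * eff / 100 = 655.5147 * 80.9050 / 100 = 530.3442 kg/day
Load_out = Load_in - Removed = 655.5147 - 530.3442 = 125.1705 kg/day


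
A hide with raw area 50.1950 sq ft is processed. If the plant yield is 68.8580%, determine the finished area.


Formula: finished = raw * yield / 100
Substituting: finished = 50.1950 * 68.8580 / 100
Result: 34.5633 sq ft


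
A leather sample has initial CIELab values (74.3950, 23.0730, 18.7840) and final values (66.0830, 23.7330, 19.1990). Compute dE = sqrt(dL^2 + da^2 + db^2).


dL = -8.3120, da = 0.6600, db = 0.4150
dE = sqrt((-8.3120)^2 + 0.6600^2 + 0.4150^2) = 8.3485


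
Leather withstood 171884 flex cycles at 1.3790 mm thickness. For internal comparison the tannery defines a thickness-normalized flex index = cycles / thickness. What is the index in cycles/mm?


Formula: Index = cycles / thickness
Substituting: Index = 171884 / 1.3790
Result: 124643.9449 cycles/mm


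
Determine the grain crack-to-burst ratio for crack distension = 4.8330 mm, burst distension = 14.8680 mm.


Formula: Ratio = crack / burst
Substituting: Ratio = 4.8330 / 14.8680
Result: 0.3251


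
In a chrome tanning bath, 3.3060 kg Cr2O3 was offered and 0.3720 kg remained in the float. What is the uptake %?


Formula: Uptake = (offered - residual) / offered * 100
Substituting: Uptake = (3.3060 - 0.3720) / 3.3060 * 100
Result: 88.7477 %


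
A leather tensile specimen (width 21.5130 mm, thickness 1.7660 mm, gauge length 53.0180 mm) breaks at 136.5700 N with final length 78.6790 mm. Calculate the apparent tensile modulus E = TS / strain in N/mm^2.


TS = F / (w * t) = 136.5700 / (21.5130 * 1.7660) = 3.5947 N/mm^2
strain = (Lf - L0) / L0 = (78.6790 - 53.0180) / 53.0180 = 0.4840
E = TS / strain = 3.5947 / 0.4840 = 7.4270 N/mm^2


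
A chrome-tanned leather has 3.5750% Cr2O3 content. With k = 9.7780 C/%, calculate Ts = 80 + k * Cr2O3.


Formula: Ts = 80 + k * Cr2O3
Substituting: Ts = 80 + 9.7780 * 3.5750
Result: 114.9564 C


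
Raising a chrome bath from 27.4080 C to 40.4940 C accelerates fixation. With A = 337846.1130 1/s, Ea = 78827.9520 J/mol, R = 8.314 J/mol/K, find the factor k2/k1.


T1 = 27.4080 + 273.15 = 300.5580 K; T2 = 40.4940 + 273.15 = 313.6440 K
k1 = A * exp(-Ea/(R*T1)) = 337846.1130 * exp(-78827.9520/(8.314*300.5580)) = 6.7381e-09 1/s
k2 = A * exp(-Ea/(R*T2)) = 337846.1130 * exp(-78827.9520/(8.314*313.6440)) = 2.5127e-08 1/s
k2/k1 = 2.5127e-08 / 6.7381e-09 = 3.7291


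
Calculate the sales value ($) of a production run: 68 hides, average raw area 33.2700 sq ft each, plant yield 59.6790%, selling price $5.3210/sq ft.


Raw_total = N * avg_area = 68 * 33.2700 = 2262.3600 sq ft
Finished = Raw_total * yield / 100 = 2262.3600 * 59.6790 / 100 = 1350.1538 sq ft
Value = Finished * price = 1350.1538 * 5.3210 = 7184.1685 $


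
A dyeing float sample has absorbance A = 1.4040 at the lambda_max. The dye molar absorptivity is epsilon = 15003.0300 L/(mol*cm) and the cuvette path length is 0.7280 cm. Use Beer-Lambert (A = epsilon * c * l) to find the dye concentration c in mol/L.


Formula: c = A / (epsilon * l)
Substituting: c = 1.4040 / (15003.0300 * 0.7280)
Result: 1.2855e-04 mol/L


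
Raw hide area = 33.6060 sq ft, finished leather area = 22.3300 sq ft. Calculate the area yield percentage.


Formula: Yield = finished / raw * 100
Substituting: Yield = 22.3300 / 33.6060 * 100
Result: 66.4465 %


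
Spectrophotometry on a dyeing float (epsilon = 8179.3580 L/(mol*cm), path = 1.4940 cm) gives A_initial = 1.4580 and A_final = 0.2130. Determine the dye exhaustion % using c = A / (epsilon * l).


c_initial = A_i / (epsilon * l) = 1.4580 / (8179.3580 * 1.4940) = 1.1931e-04 mol/L
c_final = A_f / (epsilon * l) = 0.2130 / (8179.3580 * 1.4940) = 1.7430e-05 mol/L
Exhaustion = (c_initial - c_final) / c_initial * 100 = (1.1931e-04 - 1.7430e-05) / 1.1931e-04 * 100 = 85.3909 %


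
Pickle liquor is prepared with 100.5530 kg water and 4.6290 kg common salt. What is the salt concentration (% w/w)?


Formula: Conc = salt / (water + salt) * 100
Substituting: Conc = 4.6290 / (100.5530 + 4.6290) * 100
Result: 4.4009 %


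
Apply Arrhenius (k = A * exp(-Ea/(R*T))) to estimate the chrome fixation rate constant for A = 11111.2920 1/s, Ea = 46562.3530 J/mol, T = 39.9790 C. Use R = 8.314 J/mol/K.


T_K = T_C + 273.15 = 39.9790 + 273.15 = 313.1290 K
exponent = -Ea / (R * T_K) = -46562.3530 / (8.314 * 313.1290) = -17.8855
k = A * exp(exponent) = 11111.2920 * exp(-17.8855) = 1.8975e-04 1/s


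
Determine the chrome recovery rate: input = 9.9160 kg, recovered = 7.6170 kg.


Formula: Recovery = recovered / input * 100
Substituting: Recovery = 7.6170 / 9.9160 * 100
Result: 76.8152 %


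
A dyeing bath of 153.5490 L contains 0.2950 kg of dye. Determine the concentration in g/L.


Formula: Conc = dye_mass(kg) / volume(L) * 1000
Substituting: Conc = 0.2950 / 153.5490 * 1000
Result: 1.9212 g/L


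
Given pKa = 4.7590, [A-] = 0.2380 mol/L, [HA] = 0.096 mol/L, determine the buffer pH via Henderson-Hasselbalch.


ratio = [A-] / [HA] = 0.2380 / 0.096 = 2.4792
log10(ratio) = 0.3943
pH = pKa + log10(ratio) = 4.7590 + 0.3943 = 5.1533


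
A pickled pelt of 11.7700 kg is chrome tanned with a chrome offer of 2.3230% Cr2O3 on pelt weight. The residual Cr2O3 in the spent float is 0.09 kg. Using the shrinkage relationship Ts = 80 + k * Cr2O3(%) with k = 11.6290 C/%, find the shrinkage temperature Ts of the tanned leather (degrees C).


Offered = pelt * offer_pct / 100 = 11.7700 * 2.3230 / 100 = 0.2734 kg
Uptake = offered - residual = 0.2734 - 0.09 = 0.1834 kg
Cr2O3% on pelt = uptake / pelt * 100 = 0.1834 / 11.7700 * 100 = 1.5583 %
Ts = 80 + k * Cr2O3% = 80 + 11.6290 * 1.5583 = 98.1220 C


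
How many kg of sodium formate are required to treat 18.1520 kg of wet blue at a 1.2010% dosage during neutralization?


Formula: Neutralizer = substrate * pct / 100
Substituting: Neutralizer = 18.1520 * 1.2010 / 100
Result: 0.2180 kg


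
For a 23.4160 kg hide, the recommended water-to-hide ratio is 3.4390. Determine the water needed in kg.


Formula: Water = hide_weight * ratio
Substituting: Water = 23.4160 * 3.4390
Result: 80.5276 kg


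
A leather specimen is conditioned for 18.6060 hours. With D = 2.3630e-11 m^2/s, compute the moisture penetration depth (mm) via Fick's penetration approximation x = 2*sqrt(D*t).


t = 18.6060 hr * 3600 = 66981.6000 s
D * t = 2.3630e-11 * 66981.6000 = 1.5828e-06
x = 2 * sqrt(D*t) = 2 * sqrt(1.5828e-06) = 0.00251617 m = 2.5162 mm


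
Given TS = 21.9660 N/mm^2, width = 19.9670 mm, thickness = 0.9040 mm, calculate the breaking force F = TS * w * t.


Formula: F = TS * w * t
Substituting: F = 21.9660 * 19.9670 * 0.9040
Result: 396.4900 N


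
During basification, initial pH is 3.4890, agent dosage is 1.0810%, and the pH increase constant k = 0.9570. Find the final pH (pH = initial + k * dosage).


Formula: pH_final = pH_initial + k * base_pct
Substituting: pH_final = 3.4890 + 0.9570 * 1.0810
Result: 4.5235


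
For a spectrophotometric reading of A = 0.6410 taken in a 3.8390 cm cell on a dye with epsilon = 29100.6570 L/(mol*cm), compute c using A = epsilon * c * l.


Formula: c = A / (epsilon * l)
Substituting: c = 0.6410 / (29100.6570 * 3.8390)
Result: 5.7377e-06 mol/L


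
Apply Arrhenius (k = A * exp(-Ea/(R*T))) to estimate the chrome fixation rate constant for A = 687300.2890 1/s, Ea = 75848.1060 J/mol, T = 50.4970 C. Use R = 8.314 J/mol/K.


T_K = T_C + 273.15 = 50.4970 + 273.15 = 323.6470 K
exponent = -Ea / (R * T_K) = -75848.1060 / (8.314 * 323.6470) = -28.1879
k = A * exp(exponent) = 687300.2890 * exp(-28.1879) = 3.9381e-07 1/s


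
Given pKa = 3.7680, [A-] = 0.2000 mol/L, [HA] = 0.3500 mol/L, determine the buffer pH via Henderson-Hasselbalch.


ratio = [A-] / [HA] = 0.2000 / 0.3500 = 0.5714
log10(ratio) = -0.2430
pH = pKa + log10(ratio) = 3.7680 - 0.2430 = 3.5250


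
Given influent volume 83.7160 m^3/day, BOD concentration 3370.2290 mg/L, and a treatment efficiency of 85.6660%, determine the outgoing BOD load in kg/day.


Load_in = volume * conc / 1000 = 83.7160 * 3370.2290 / 1000 = 282.1421 kg/day
Removed = Load_in * eff / 100 = 282.1421 * 85.6660 / 100 = 241.6998 kg/day
Load_out = Load_in - Removed = 282.1421 - 241.6998 = 40.4422 kg/day


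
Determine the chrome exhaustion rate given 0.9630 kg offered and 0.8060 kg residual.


Formula: Uptake = (offered - residual) / offered * 100
Substituting: Uptake = (0.9630 - 0.8060) / 0.9630 * 100
Result: 16.3032 %


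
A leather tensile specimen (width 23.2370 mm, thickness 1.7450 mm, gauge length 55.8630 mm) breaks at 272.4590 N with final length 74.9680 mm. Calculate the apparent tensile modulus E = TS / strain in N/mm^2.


TS = F / (w * t) = 272.4590 / (23.2370 * 1.7450) = 6.7193 N/mm^2
strain = (Lf - L0) / L0 = (74.9680 - 55.8630) / 55.8630 = 0.3420
E = TS / strain = 6.7193 / 0.3420 = 19.6473 N/mm^2


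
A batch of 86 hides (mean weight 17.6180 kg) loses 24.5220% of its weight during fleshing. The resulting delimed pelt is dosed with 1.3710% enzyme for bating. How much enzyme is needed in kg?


Total_raw = N * avg_wt = 86 * 17.6180 = 1515.1480 kg
Substrate = Total_raw * (1 - loss/100) = 1515.1480 * (1 - 24.5220/100) = 1143.6034 kg
Enzyme = Substrate * pct / 100 = 1143.6034 * 1.3710 / 100 = 15.6788 kg


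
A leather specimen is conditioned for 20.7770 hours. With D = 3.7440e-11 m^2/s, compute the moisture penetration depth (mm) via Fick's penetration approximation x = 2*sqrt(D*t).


t = 20.7770 hr * 3600 = 74797.2000 s
D * t = 3.7440e-11 * 74797.2000 = 2.8004e-06
x = 2 * sqrt(D*t) = 2 * sqrt(2.8004e-06) = 0.00334688 m = 3.3469 mm


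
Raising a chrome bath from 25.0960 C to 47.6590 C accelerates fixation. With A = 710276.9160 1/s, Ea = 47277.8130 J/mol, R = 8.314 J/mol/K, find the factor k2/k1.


T1 = 25.0960 + 273.15 = 298.2460 K; T2 = 47.6590 + 273.15 = 320.8090 K
k1 = A * exp(-Ea/(R*T1)) = 710276.9160 * exp(-47277.8130/(8.314*298.2460)) = 0.00372322 1/s
k2 = A * exp(-Ea/(R*T2)) = 710276.9160 * exp(-47277.8130/(8.314*320.8090)) = 0.0142331 1/s
k2/k1 = 0.0142331 / 0.00372322 = 3.8228


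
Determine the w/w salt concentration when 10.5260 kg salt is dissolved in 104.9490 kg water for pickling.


Formula: Conc = salt / (water + salt) * 100
Substituting: Conc = 10.5260 / (104.9490 + 10.5260) * 100
Result: 9.1154 %


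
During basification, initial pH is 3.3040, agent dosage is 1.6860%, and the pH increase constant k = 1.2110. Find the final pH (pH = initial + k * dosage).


Formula: pH_final = pH_initial + k * base_pct
Substituting: pH_final = 3.3040 + 1.2110 * 1.6860
Result: 5.3457


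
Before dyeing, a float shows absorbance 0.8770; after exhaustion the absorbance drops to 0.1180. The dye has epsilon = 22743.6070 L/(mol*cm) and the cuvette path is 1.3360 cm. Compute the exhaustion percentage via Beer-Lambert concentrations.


c_initial = A_i / (epsilon * l) = 0.8770 / (22743.6070 * 1.3360) = 2.8862e-05 mol/L
c_final = A_f / (epsilon * l) = 0.1180 / (22743.6070 * 1.3360) = 3.8834e-06 mol/L
Exhaustion = (c_initial - c_final) / c_initial * 100 = (2.8862e-05 - 3.8834e-06) / 2.8862e-05 * 100 = 86.5450 %


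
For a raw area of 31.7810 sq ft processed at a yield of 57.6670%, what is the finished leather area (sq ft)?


Formula: finished = raw * yield / 100
Substituting: finished = 31.7810 * 57.6670 / 100
Result: 18.3271 sq ft


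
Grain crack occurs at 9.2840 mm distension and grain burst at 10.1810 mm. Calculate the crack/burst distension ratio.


Formula: Ratio = crack / burst
Substituting: Ratio = 9.2840 / 10.1810
Result: 0.9119


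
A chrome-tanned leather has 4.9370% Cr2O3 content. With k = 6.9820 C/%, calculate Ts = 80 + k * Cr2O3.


Formula: Ts = 80 + k * Cr2O3
Substituting: Ts = 80 + 6.9820 * 4.9370
Result: 114.4701 C


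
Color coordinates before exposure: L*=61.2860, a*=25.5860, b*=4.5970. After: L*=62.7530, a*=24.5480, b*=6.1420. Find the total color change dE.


dL = 1.4670, da = -1.0380, db = 1.5450
dE = sqrt(1.4670^2 + (-1.0380)^2 + 1.5450^2) = 2.3699


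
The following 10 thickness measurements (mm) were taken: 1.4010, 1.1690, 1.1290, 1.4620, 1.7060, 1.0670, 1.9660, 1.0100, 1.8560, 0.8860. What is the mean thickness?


Formula: Average = sum / n
Substituting: Average = 13.6520 / 10
Result: 1.3652 mm


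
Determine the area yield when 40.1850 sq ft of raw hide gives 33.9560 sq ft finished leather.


Formula: Yield = finished / raw * 100
Substituting: Yield = 33.9560 / 40.1850 * 100
Result: 84.4992 %


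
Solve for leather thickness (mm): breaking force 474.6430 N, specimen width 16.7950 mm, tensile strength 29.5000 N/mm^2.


Formula: t = F / (TS * w)
Substituting: t = 474.6430 / (29.5000 * 16.7950)
Result: 0.9580 mm


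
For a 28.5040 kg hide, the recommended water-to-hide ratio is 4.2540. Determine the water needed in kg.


Formula: Water = hide_weight * ratio
Substituting: Water = 28.5040 * 4.2540
Result: 121.2560 kg


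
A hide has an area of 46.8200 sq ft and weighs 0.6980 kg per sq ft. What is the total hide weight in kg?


Formula: Weight = area * weight_per_sqft
Substituting: Weight = 46.8200 * 0.6980
Result: 32.6804 kg


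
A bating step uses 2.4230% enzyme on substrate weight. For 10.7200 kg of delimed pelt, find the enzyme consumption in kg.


Formula: Enzyme = substrate * pct / 100
Substituting: Enzyme = 10.7200 * 2.4230 / 100
Result: 0.2597 kg


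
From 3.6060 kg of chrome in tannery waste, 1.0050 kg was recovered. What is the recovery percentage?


Formula: Recovery = recovered / input * 100
Substituting: Recovery = 1.0050 / 3.6060 * 100
Result: 27.8702 %


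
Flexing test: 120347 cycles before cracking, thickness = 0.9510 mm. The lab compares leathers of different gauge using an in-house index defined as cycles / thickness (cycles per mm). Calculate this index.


Formula: Index = cycles / thickness
Substituting: Index = 120347 / 0.9510
Result: 126547.8444 cycles/mm


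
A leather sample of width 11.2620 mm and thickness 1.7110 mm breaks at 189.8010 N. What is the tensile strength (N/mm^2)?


Formula: TS = force / (width * thickness)
Substituting: TS = 189.8010 / (11.2620 * 1.7110)
Result: 9.8499 N/mm^2


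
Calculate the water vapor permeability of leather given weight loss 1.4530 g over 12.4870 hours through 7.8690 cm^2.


Formula: WVP = loss / (area * time)
Substituting: WVP = 1.4530 / (7.8690 * 12.4870)
Result: 0.0147873 g/(cm^2*hr)


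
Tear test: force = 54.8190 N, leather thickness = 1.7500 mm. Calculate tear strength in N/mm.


Formula: Tear strength = force / thickness
Substituting: Tear strength = 54.8190 / 1.7500
Result: 31.3251 N/mm


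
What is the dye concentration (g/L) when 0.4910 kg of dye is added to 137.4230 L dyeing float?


Formula: Conc = dye_mass(kg) / volume(L) * 1000
Substituting: Conc = 0.4910 / 137.4230 * 1000
Result: 3.5729 g/L


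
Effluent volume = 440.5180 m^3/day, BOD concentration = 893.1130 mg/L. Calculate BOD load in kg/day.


Formula: BOD_load = volume * conc / 1000
Substituting: BOD_load = 440.5180 * 893.1130 / 1000
Result: 393.4324 kg/day


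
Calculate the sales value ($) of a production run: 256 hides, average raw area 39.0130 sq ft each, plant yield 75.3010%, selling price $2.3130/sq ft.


Raw_total = N * avg_area = 256 * 39.0130 = 9987.3280 sq ft
Finished = Raw_total * yield / 100 = 9987.3280 * 75.3010 / 100 = 7520.5579 sq ft
Value = Finished * price = 7520.5579 * 2.3130 = 17395.0503 $


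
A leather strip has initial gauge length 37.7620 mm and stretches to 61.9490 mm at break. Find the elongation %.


Formula: Elongation = (Lf - L0) / L0 * 100
Substituting: Elongation = (61.9490 - 37.7620) / 37.7620 * 100
Result: 64.0512 %


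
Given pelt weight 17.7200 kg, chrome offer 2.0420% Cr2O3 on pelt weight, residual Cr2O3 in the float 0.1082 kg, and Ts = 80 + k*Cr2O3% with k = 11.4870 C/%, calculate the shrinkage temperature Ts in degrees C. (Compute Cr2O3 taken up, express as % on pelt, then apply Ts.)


Offered = pelt * offer_pct / 100 = 17.7200 * 2.0420 / 100 = 0.3618 kg
Uptake = offered - residual = 0.3618 - 0.1082 = 0.2536 kg
Cr2O3% on pelt = uptake / pelt * 100 = 0.2536 / 17.7200 * 100 = 1.4314 %
Ts = 80 + k * Cr2O3% = 80 + 11.4870 * 1.4314 = 96.4424 C


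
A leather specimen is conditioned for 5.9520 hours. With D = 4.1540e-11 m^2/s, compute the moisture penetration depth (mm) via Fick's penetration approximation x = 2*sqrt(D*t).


t = 5.9520 hr * 3600 = 21427.2000 s
D * t = 4.1540e-11 * 21427.2000 = 8.9009e-07
x = 2 * sqrt(D*t) = 2 * sqrt(8.9009e-07) = 0.00188689 m = 1.8869 mm


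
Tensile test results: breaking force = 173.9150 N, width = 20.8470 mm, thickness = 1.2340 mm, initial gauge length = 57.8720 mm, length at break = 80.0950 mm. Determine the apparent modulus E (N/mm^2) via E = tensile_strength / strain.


TS = F / (w * t) = 173.9150 / (20.8470 * 1.2340) = 6.7605 N/mm^2
strain = (Lf - L0) / L0 = (80.0950 - 57.8720) / 57.8720 = 0.3840
E = TS / strain = 6.7605 / 0.3840 = 17.6053 N/mm^2


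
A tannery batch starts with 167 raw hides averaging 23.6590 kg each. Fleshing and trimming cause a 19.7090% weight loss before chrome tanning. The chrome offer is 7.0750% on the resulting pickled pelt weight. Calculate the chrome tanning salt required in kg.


Total_raw = N * avg_wt = 167 * 23.6590 = 3951.0530 kg
Substrate = Total_raw * (1 - loss/100) = 3951.0530 * (1 - 19.7090/100) = 3172.3400 kg
Chrome = Substrate * pct / 100 = 3172.3400 * 7.0750 / 100 = 224.4431 kg


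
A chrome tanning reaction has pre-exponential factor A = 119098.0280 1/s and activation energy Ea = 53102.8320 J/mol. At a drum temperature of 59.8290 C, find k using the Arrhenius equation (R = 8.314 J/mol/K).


T_K = T_C + 273.15 = 59.8290 + 273.15 = 332.9790 K
exponent = -Ea / (R * T_K) = -53102.8320 / (8.314 * 332.9790) = -19.1819
k = A * exp(exponent) = 119098.0280 * exp(-19.1819) = 5.5632e-04 1/s


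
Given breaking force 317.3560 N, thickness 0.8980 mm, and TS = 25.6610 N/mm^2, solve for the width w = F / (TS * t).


Formula: w = F / (TS * t)
Substituting: w = 317.3560 / (25.6610 * 0.8980)
Result: 13.7720 mm


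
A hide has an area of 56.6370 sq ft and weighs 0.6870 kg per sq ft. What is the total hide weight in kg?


Formula: Weight = area * weight_per_sqft
Substituting: Weight = 56.6370 * 0.6870
Result: 38.9096 kg


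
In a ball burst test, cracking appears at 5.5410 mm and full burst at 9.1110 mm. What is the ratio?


Formula: Ratio = crack / burst
Substituting: Ratio = 5.5410 / 9.1110
Result: 0.6082


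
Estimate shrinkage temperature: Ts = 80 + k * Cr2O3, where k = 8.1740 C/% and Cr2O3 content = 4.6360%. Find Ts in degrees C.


Formula: Ts = 80 + k * Cr2O3
Substituting: Ts = 80 + 8.1740 * 4.6360
Result: 117.8947 C


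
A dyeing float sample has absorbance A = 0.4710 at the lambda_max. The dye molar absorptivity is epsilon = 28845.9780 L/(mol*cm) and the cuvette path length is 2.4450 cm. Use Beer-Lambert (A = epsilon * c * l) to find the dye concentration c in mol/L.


Formula: c = A / (epsilon * l)
Substituting: c = 0.4710 / (28845.9780 * 2.4450)
Result: 6.6782e-06 mol/L


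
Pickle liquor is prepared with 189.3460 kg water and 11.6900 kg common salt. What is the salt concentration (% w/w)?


Formula: Conc = salt / (water + salt) * 100
Substituting: Conc = 11.6900 / (189.3460 + 11.6900) * 100
Result: 5.8149 %


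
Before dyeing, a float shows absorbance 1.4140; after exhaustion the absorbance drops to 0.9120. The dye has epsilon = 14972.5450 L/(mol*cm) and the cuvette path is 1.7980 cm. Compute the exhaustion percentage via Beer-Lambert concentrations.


c_initial = A_i / (epsilon * l) = 1.4140 / (14972.5450 * 1.7980) = 5.2525e-05 mol/L
c_final = A_f / (epsilon * l) = 0.9120 / (14972.5450 * 1.7980) = 3.3877e-05 mol/L
Exhaustion = (c_initial - c_final) / c_initial * 100 = (5.2525e-05 - 3.3877e-05) / 5.2525e-05 * 100 = 35.5021 %


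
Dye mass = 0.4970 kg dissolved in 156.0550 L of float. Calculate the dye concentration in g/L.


Formula: Conc = dye_mass(kg) / volume(L) * 1000
Substituting: Conc = 0.4970 / 156.0550 * 1000
Result: 3.1848 g/L


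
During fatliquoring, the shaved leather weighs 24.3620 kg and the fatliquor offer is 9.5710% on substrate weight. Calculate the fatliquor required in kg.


Formula: Fat = substrate * pct / 100
Substituting: Fat = 24.3620 * 9.5710 / 100
Result: 2.3317 kg


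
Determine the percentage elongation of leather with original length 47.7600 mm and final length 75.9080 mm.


Formula: Elongation = (Lf - L0) / L0 * 100
Substituting: Elongation = (75.9080 - 47.7600) / 47.7600 * 100
Result: 58.9363 %


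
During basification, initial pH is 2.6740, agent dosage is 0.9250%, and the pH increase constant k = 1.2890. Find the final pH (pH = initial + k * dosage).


Formula: pH_final = pH_initial + k * base_pct
Substituting: pH_final = 2.6740 + 1.2890 * 0.9250
Result: 3.8663


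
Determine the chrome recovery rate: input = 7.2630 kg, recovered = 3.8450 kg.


Formula: Recovery = recovered / input * 100
Substituting: Recovery = 3.8450 / 7.2630 * 100
Result: 52.9396 %


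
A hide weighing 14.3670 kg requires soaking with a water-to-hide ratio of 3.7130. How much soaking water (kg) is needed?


Formula: Water = hide_weight * ratio
Substituting: Water = 14.3670 * 3.7130
Result: 53.3447 kg


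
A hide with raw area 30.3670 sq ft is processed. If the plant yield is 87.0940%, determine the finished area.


Formula: finished = raw * yield / 100
Substituting: finished = 30.3670 * 87.0940 / 100
Result: 26.4478 sq ft


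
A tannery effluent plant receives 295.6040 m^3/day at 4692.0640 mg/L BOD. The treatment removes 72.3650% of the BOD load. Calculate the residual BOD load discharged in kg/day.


Load_in = volume * conc / 1000 = 295.6040 * 4692.0640 / 1000 = 1386.9929 kg/day
Removed = Load_in * eff / 100 = 1386.9929 * 72.3650 / 100 = 1003.6974 kg/day
Load_out = Load_in - Removed = 1386.9929 - 1003.6974 = 383.2955 kg/day


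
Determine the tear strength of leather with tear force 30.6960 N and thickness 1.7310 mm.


Formula: Tear strength = force / thickness
Substituting: Tear strength = 30.6960 / 1.7310
Result: 17.7331 N/mm


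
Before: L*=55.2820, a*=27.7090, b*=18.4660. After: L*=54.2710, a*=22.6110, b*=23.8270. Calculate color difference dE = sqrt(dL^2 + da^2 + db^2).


dL = -1.0110, da = -5.0980, db = 5.3610
dE = sqrt((-1.0110)^2 + (-5.0980)^2 + 5.3610^2) = 7.4667


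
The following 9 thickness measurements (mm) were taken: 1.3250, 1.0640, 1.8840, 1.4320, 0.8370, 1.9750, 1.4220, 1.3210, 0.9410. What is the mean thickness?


Formula: Average = sum / n
Substituting: Average = 12.2010 / 9
Result: 1.3557 mm


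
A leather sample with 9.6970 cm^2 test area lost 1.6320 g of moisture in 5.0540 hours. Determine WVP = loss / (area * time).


Formula: WVP = loss / (area * time)
Substituting: WVP = 1.6320 / (9.6970 * 5.0540)
Result: 0.0333003 g/(cm^2*hr)


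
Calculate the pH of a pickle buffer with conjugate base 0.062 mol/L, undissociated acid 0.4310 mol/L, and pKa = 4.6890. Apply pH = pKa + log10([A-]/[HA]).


ratio = [A-] / [HA] = 0.062 / 0.4310 = 0.1439
log10(ratio) = -0.8421
pH = pKa + log10(ratio) = 4.6890 - 0.8421 = 3.8469


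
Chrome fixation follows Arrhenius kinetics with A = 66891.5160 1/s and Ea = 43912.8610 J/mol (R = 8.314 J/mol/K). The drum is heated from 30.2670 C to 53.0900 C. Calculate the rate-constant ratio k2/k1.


T1 = 30.2670 + 273.15 = 303.4170 K; T2 = 53.0900 + 273.15 = 326.2400 K
k1 = A * exp(-Ea/(R*T1)) = 66891.5160 * exp(-43912.8610/(8.314*303.4170)) = 0.00184203 1/s
k2 = A * exp(-Ea/(R*T2)) = 66891.5160 * exp(-43912.8610/(8.314*326.2400)) = 0.0062256 1/s
k2/k1 = 0.0062256 / 0.00184203 = 3.3798


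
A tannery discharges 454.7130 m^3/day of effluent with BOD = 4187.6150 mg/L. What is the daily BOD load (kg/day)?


Formula: BOD_load = volume * conc / 1000
Substituting: BOD_load = 454.7130 * 4187.6150 / 1000
Result: 1904.1630 kg/day


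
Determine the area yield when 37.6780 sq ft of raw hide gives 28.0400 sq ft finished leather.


Formula: Yield = finished / raw * 100
Substituting: Yield = 28.0400 / 37.6780 * 100
Result: 74.4201 %


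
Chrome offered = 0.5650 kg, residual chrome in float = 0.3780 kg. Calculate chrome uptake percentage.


Formula: Uptake = (offered - residual) / offered * 100
Substituting: Uptake = (0.5650 - 0.3780) / 0.5650 * 100
Result: 33.0973 %


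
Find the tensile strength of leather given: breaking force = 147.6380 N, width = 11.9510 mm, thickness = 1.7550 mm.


Formula: TS = force / (width * thickness)
Substituting: TS = 147.6380 / (11.9510 * 1.7550)
Result: 7.0391 N/mm^2


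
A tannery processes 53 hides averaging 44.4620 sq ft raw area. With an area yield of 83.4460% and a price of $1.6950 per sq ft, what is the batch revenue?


Raw_total = N * avg_area = 53 * 44.4620 = 2356.4860 sq ft
Finished = Raw_total * yield / 100 = 2356.4860 * 83.4460 / 100 = 1966.3933 sq ft
Value = Finished * price = 1966.3933 * 1.6950 = 3333.0367 $


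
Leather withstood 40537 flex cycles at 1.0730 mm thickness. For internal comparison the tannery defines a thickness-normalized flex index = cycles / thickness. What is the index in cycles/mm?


Formula: Index = cycles / thickness
Substituting: Index = 40537 / 1.0730
Result: 37779.1240 cycles/mm


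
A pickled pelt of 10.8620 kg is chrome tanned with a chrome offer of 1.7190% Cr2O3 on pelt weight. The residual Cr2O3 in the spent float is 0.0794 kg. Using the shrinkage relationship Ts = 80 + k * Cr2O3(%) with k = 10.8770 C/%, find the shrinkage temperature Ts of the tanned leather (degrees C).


Offered = pelt * offer_pct / 100 = 10.8620 * 1.7190 / 100 = 0.1867 kg
Uptake = offered - residual = 0.1867 - 0.0794 = 0.1073 kg
Cr2O3% on pelt = uptake / pelt * 100 = 0.1073 / 10.8620 * 100 = 0.9880 %
Ts = 80 + k * Cr2O3% = 80 + 10.8770 * 0.9880 = 90.7466 C


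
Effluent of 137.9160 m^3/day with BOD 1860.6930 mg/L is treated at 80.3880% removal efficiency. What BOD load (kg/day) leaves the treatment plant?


Load_in = volume * conc / 1000 = 137.9160 * 1860.6930 / 1000 = 256.6193 kg/day
Removed = Load_in * eff / 100 = 256.6193 * 80.3880 / 100 = 206.2912 kg/day
Load_out = Load_in - Removed = 256.6193 - 206.2912 = 50.3282 kg/day


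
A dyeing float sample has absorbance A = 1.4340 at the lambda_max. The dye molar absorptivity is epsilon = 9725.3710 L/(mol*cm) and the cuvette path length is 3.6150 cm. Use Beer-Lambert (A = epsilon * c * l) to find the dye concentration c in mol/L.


Formula: c = A / (epsilon * l)
Substituting: c = 1.4340 / (9725.3710 * 3.6150)
Result: 4.0788e-05 mol/L


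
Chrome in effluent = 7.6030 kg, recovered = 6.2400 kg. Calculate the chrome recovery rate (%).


Formula: Recovery = recovered / input * 100
Substituting: Recovery = 6.2400 / 7.6030 * 100
Result: 82.0729 %


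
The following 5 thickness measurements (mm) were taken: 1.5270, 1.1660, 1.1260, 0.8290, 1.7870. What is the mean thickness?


Formula: Average = sum / n
Substituting: Average = 6.4350 / 5
Result: 1.2870 mm


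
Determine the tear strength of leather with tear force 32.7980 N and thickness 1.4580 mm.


Formula: Tear strength = force / thickness
Substituting: Tear strength = 32.7980 / 1.4580
Result: 22.4952 N/mm


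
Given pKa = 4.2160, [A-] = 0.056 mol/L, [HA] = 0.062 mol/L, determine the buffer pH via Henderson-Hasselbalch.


ratio = [A-] / [HA] = 0.056 / 0.062 = 0.9032
log10(ratio) = -0.0442037
pH = pKa + log10(ratio) = 4.2160 - 0.0442037 = 4.1718


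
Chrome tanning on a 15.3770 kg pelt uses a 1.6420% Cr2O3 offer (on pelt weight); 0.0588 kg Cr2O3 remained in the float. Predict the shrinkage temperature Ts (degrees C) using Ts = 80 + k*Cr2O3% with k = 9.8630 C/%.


Offered = pelt * offer_pct / 100 = 15.3770 * 1.6420 / 100 = 0.2525 kg
Uptake = offered - residual = 0.2525 - 0.0588 = 0.1937 kg
Cr2O3% on pelt = uptake / pelt * 100 = 0.1937 / 15.3770 * 100 = 1.2596 %
Ts = 80 + k * Cr2O3% = 80 + 9.8630 * 1.2596 = 92.4235 C


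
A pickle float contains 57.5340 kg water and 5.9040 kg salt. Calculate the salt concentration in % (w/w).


Formula: Conc = salt / (water + salt) * 100
Substituting: Conc = 5.9040 / (57.5340 + 5.9040) * 100
Result: 9.3067 %
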